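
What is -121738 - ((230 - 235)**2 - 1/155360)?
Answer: -18917099679/155360 ≈ -1.2176e+5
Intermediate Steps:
-121738 - ((230 - 235)**2 - 1/155360) = -121738 - ((-5)**2 - 1*1/155360) = -121738 - (25 - 1/155360) = -121738 - 1*3883999/155360 = -121738 - 3883999/155360 = -18917099679/155360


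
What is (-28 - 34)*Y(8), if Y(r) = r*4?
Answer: -1984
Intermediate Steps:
Y(r) = 4*r
(-28 - 34)*Y(8) = (-28 - 34)*(4*8) = -62*32 = -1984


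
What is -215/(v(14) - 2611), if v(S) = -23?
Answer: 215/2634 ≈ 0.081625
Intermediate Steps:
-215/(v(14) - 2611) = -215/(-23 - 2611) = -215/(-2634) = -1/2634*(-215) = 215/2634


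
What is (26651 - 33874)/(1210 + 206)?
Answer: -7223/1416 ≈ -5.1010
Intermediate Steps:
(26651 - 33874)/(1210 + 206) = -7223/1416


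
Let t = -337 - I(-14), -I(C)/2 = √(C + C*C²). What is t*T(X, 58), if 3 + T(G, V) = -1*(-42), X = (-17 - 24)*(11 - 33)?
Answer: -13143 + 78*I*√2758 ≈ -13143.0 + 4096.3*I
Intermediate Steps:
X = 902 (X = -41*(-22) = 902)
T(G, V) = 39 (T(G, V) = -3 - 1*(-42) = -3 + 42 = 39)
I(C) = -2*√(C + C³) (I(C) = -2*√(C + C*C²) = -2*√(C + C³))
t = -337 + 2*I*√2758 (t = -337 - (-2)*√(-14 + (-14)³) = -337 - (-2)*√(-14 - 2744) = -337 - (-2)*√(-2758) = -337 - (-2)*I*√2758 = -337 + 2*I*√2758 ≈ -337.0 + 105.03*I)
t*T(X, 58) = (-337 + 2*I*√2758)*39 = -13143 + 78*I*√2758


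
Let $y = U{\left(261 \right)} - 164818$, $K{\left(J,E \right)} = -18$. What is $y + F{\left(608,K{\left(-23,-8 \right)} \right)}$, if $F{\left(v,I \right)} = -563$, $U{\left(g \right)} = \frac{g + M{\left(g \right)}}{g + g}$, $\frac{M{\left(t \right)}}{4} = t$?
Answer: $- \frac{330757}{2} \approx -1.6538 \cdot 10^{5}$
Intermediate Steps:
$M{\left(t \right)} = 4 t$
$U{\left(g \right)} = \frac{5}{2}$ ($U{\left(g \right)} = \frac{g + 4 g}{g + g} = \frac{5 g}{2 g} = 5 g \frac{1}{2 g} = \frac{5}{2}$)
$y = - \frac{329631}{2}$ ($y = \frac{5}{2} - 164818 = - \frac{329631}{2} \approx -1.6482 \cdot 10^{5}$)
$y + F{\left(608,K{\left(-23,-8 \right)} \right)} = - \frac{329631}{2} - 563 = - \frac{330757}{2}$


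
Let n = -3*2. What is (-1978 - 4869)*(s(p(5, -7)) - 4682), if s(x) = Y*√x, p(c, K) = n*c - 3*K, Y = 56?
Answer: 32057654 - 1150296*I ≈ 3.2058e+7 - 1.1503e+6*I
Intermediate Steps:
n = -6
p(c, K) = -6*c - 3*K
s(x) = 56*√x
(-1978 - 4869)*(s(p(5, -7)) - 4682) = (-1978 - 4869)*(56*√(-6*5 - 3*(-7)) - 4682) = -6847*(56*√(-30 + 21) - 4682) = -6847*(56*√(-9) - 4682) = -6847*(56*(3*I) - 4682) = -6847*(168*I - 4682) = -6847*(-4682 + 168*I) = 32057654 - 1150296*I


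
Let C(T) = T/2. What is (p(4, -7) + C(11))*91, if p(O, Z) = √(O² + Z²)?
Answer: 1001/2 + 91*√65 ≈ 1234.2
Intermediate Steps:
C(T) = T/2 (C(T) = T*(½) = T/2)
(p(4, -7) + C(11))*91 = (√(4² + (-7)²) + (½)*11)*91 = (√(16 + 49) + 11/2)*91 = (√65 + 11/2)*91 = (11/2 + √65)*91 = 1001/2 + 91*√65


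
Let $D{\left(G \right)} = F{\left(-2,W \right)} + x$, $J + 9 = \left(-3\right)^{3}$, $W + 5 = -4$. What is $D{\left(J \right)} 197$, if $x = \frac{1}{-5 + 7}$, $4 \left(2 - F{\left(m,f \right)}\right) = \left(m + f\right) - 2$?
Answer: $\frac{4531}{4} \approx 1132.8$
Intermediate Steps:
$W = -9$ ($W = -5 - 4 = -9$)
$F{\left(m,f \right)} = \frac{5}{2} - \frac{f}{4} - \frac{m}{4}$ ($F{\left(m,f \right)} = 2 - \frac{\left(m + f\right) - 2}{4} = 2 - \frac{\left(f + m\right) - 2}{4} = 2 - \frac{-2 + f + m}{4} = 2 - \left(- \frac{1}{2} + \frac{f}{4} + \frac{m}{4}\right) = \frac{5}{2} - \frac{f}{4} - \frac{m}{4}$)
$x = \frac{1}{2} \approx 0.5$
$J = -36$ ($J = -9 + \left(-3\right)^{3} = -9 - 27 = -36$)
$D{\left(G \right)} = \frac{23}{4}$ ($D{\left(G \right)} = \left(\frac{5}{2} - - \frac{9}{4} - - \frac{1}{2}\right) + \frac{1}{2} = \left(\frac{5}{2} + \frac{9}{4} + \frac{1}{2}\right) + \frac{1}{2} = \frac{21}{4} + \frac{1}{2} = \frac{23}{4}$)
$D{\left(J \right)} 197 = \frac{23}{4} \cdot 197 = \frac{4531}{4}$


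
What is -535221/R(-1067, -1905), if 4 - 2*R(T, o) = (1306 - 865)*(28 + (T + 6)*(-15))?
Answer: 1070442/7030859 ≈ 0.15225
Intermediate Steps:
R(T, o) = 13673 + 6615*T/2 (R(T, o) = 2 - (1306 - 865)*(28 + (T + 6)*(-15))/2 = 2 - 441*(28 + (6 + T)*(-15))/2 = 2 - 441*(28 + (-90 - 15*T))/2 = 2 - 441*(-62 - 15*T)/2 = 2 - (-27342 - 6615*T)/2 = 2 + (13671 + 6615*T/2) = 13673 + 6615*T/2)
-535221/R(-1067, -1905) = -535221/(13673 + (6615/2)*(-1067)) = -535221/(13673 - 7058205/2) = -535221/(-7030859/2) = -535221*(-2/7030859) = 1070442/7030859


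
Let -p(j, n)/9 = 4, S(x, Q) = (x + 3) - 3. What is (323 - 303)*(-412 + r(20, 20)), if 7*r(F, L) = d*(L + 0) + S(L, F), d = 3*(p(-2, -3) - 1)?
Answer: -101680/7 ≈ -14526.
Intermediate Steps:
S(x, Q) = x (S(x, Q) = (3 + x) - 3 = x)
p(j, n) = -36 (p(j, n) = -9*4 = -36)
d = -111 (d = 3*(-36 - 1) = 3*(-37) = -111)
r(F, L) = -110*L/7 (r(F, L) = (-111*(L + 0) + L)/7 = (-111*L + L)/7 = (-110*L)/7 = -110*L/7)
(323 - 303)*(-412 + r(20, 20)) = (323 - 303)*(-412 - 110/7*20) = 20*(-412 - 2200/7) = 20*(-5084/7) = -101680/7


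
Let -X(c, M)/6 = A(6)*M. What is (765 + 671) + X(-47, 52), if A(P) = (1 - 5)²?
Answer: -3556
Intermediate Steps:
A(P) = 16 (A(P) = (-4)² = 16)
X(c, M) = -96*M
(765 + 671) + X(-47, 52) = (765 + 671) - 96*52 = 1436 - 4992 = -3556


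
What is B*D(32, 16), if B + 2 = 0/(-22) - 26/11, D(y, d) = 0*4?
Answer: 0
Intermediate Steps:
D(y, d) = 0
B = -48/11 (B = -2 + (0/(-22) - 26/11) = -2 + (0*(-1/22) - 26*1/11) = -2 + (0 - 26/11) = -2 - 26/11 = -48/11 ≈ -4.3636)
B*D(32, 16) = -48/11*0 = 0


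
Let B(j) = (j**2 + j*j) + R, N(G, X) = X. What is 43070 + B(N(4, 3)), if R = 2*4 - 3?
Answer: 43093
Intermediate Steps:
R = 5 (R = 8 - 3 = 5)
B(j) = 5 + 2*j**2 (B(j) = (j**2 + j*j) + 5 = (j**2 + j**2) + 5 = 2*j**2 + 5 = 5 + 2*j**2)
43070 + B(N(4, 3)) = 43070 + (5 + 2*3**2) = 43070 + (5 + 2*9) = 43070 + (5 + 18) = 43070 + 23 = 43093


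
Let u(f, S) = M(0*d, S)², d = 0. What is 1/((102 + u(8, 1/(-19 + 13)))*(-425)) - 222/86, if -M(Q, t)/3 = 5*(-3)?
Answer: -100341268/38870925 ≈ -2.5814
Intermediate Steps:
M(Q, t) = 45 (M(Q, t) = -15*(-3) = -3*(-15) = 45)
u(f, S) = 2025 (u(f, S) = 45² = 2025)
1/((102 + u(8, 1/(-19 + 13)))*(-425)) - 222/86 = 1/((102 + 2025)*(-425)) - 222/86 = -1/425/2127 - 222*1/86 = (1/2127)*(-1/425) - 111/43 = -1/903975 - 111/43 = -100341268/38870925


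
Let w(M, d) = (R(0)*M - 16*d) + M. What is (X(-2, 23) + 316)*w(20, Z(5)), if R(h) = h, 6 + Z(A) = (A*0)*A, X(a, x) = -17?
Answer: 34684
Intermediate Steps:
Z(A) = -6 (Z(A) = -6 + (A*0)*A = -6 + 0*A = -6 + 0 = -6)
w(M, d) = M - 16*d (w(M, d) = (0*M - 16*d) + M = (0 - 16*d) + M = -16*d + M = M - 16*d)
(X(-2, 23) + 316)*w(20, Z(5)) = (-17 + 316)*(20 - 16*(-6)) = 299*(20 + 96) = 299*116 = 34684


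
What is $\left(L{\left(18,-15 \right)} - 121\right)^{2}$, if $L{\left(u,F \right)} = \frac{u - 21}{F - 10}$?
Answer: $\frac{9132484}{625} \approx 14612.0$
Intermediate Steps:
$L{\left(u,F \right)} = \frac{-21 + u}{-10 + F}$
$\left(L{\left(18,-15 \right)} - 121\right)^{2} = \left(\frac{-21 + 18}{-10 - 15} - 121\right)^{2} = \left(\frac{1}{-25} \left(-3\right) - 121\right)^{2} = \left(\left(- \frac{1}{25}\right) \left(-3\right) - 121\right)^{2} = \left(\frac{3}{25} - 121\right)^{2} = \left(- \frac{3022}{25}\right)^{2} = \frac{9132484}{625}$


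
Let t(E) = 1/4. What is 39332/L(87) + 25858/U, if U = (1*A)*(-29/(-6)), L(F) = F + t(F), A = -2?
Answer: -22510814/10121 ≈ -2224.2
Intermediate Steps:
t(E) = ¼
L(F) = ¼ + F (L(F) = F + ¼ = ¼ + F)
U = -29/3 (U = (1*(-2))*(-29/(-6)) = -(-58)*(-1)/6 = -2*29/6 = -29/3 ≈ -9.6667)
39332/L(87) + 25858/U = 39332/(¼ + 87) + 25858/(-29/3) = 39332/(349/4) + 25858*(-3/29) = 39332*(4/349) - 77574/29 = 157328/349 - 77574/29 = -22510814/10121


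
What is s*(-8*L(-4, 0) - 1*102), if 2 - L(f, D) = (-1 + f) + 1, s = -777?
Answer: 116550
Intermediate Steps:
L(f, D) = 2 - f (L(f, D) = 2 - ((-1 + f) + 1) = 2 - f)
s*(-8*L(-4, 0) - 1*102) = -777*(-8*(2 - 1*(-4)) - 1*102) = -777*(-8*(2 + 4) - 102) = -777*(-8*6 - 102) = -777*(-48 - 102) = -777*(-150) = 116550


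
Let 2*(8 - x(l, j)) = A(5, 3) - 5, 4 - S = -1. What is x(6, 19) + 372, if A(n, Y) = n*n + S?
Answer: 735/2 ≈ 367.50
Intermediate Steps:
S = 5 (S = 4 - 1*(-1) = 4 + 1 = 5)
A(n, Y) = 5 + n**2 (A(n, Y) = n*n + 5 = n**2 + 5 = 5 + n**2)
x(l, j) = -9/2 (x(l, j) = 8 - ((5 + 5**2) - 5)/2 = 8 - ((5 + 25) - 5)/2 = 8 - (30 - 5)/2 = 8 - 1/2*25 = 8 - 25/2 = -9/2)
x(6, 19) + 372 = -9/2 + 372 = 735/2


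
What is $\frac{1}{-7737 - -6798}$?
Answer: $- \frac{1}{939} \approx -0.001065$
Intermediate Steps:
$\frac{1}{-7737 - -6798} = \frac{1}{-7737 + 6798} = \frac{1}{-939} = - \frac{1}{939}$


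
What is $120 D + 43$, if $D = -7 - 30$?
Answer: $-4397$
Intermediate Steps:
$D = -37$
$120 D + 43 = 120 \left(-37\right) + 43 = -4440 + 43 = -4397$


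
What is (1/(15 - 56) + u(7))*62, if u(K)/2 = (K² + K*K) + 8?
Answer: 538842/41 ≈ 13142.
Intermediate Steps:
u(K) = 16 + 4*K² (u(K) = 2*((K² + K*K) + 8) = 2*((K² + K²) + 8) = 2*(2*K² + 8) = 2*(8 + 2*K²) = 16 + 4*K²)
(1/(15 - 56) + u(7))*62 = (1/(15 - 56) + (16 + 4*7²))*62 = (1/(-41) + (16 + 4*49))*62 = (-1/41 + (16 + 196))*62 = (-1/41 + 212)*62 = (8691/41)*62 = 538842/41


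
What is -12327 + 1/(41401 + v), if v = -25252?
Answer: -199068722/16149 ≈ -12327.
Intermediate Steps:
-12327 + 1/(41401 + v) = -12327 + 1/(41401 - 25252) = -12327 + 1/16149 = -199068722/16149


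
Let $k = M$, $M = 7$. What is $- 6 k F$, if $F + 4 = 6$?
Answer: $-84$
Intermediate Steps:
$F = 2$ ($F = -4 + 6 = 2$)
$k = 7$
$- 6 k F = \left(-6\right) 7 \cdot 2 = \left(-42\right) 2 = -84$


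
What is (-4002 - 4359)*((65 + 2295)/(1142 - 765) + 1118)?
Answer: -3543776406/377 ≈ -9.3999e+6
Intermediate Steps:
(-4002 - 4359)*((65 + 2295)/(1142 - 765) + 1118) = -8361*(2360/377 + 1118) = -8361*423846/377 = -3543776406/377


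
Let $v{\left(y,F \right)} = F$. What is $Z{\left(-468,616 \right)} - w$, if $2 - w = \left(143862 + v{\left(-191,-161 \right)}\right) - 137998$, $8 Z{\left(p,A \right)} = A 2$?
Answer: $5855$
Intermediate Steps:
$Z{\left(p,A \right)} = \frac{A}{4}$ ($Z{\left(p,A \right)} = \frac{A 2}{8} = \frac{2 A}{8} = \frac{A}{4}$)
$w = -5701$ ($w = 2 - \left(\left(143862 - 161\right) - 137998\right) = 2 - \left(143701 - 137998\right) = 2 - 5703 = -5701$)
$Z{\left(-468,616 \right)} - w = \frac{1}{4} \cdot 616 - -5701 = 154 + 5701 = 5855$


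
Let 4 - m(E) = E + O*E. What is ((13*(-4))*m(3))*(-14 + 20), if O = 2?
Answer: 1560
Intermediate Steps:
m(E) = 4 - 3*E (m(E) = 4 - (E + 2*E) = 4 - 3*E)
((13*(-4))*m(3))*(-14 + 20) = ((13*(-4))*(4 - 3*3))*(-14 + 20) = -52*(4 - 9)*6 = -52*(-5)*6 = 260*6 = 1560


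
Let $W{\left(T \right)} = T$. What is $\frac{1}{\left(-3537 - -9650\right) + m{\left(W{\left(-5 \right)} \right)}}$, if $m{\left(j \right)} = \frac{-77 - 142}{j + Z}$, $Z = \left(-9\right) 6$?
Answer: $\frac{59}{360886} \approx 0.00016349$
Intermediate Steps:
$Z = -54$
$m{\left(j \right)} = - \frac{219}{-54 + j}$ ($m{\left(j \right)} = \frac{-77 - 142}{j - 54} = - \frac{219}{-54 + j}$)
$\frac{1}{\left(-3537 - -9650\right) + m{\left(W{\left(-5 \right)} \right)}} = \frac{1}{\left(-3537 - -9650\right) - \frac{219}{-54 - 5}} = \frac{1}{\left(-3537 + 9650\right) - \frac{219}{-59}} = \frac{1}{6113 - - \frac{219}{59}} = \frac{1}{6113 + \frac{219}{59}} = \frac{1}{\frac{360886}{59}} = \frac{59}{360886}$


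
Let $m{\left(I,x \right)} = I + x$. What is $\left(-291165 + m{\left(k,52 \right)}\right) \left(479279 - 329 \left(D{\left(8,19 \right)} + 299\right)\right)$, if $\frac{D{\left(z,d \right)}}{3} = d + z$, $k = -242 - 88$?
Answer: $-103246305737$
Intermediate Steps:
$k = -330$
$D{\left(z,d \right)} = 3 d + 3 z$ ($D{\left(z,d \right)} = 3 \left(d + z\right) = 3 d + 3 z$)
$\left(-291165 + m{\left(k,52 \right)}\right) \left(479279 - 329 \left(D{\left(8,19 \right)} + 299\right)\right) = \left(-291165 + \left(-330 + 52\right)\right) \left(479279 - 329 \left(\left(3 \cdot 19 + 3 \cdot 8\right) + 299\right)\right) = \left(-291165 - 278\right) \left(479279 - 329 \left(\left(57 + 24\right) + 299\right)\right) = - 291443 \left(479279 - 329 \left(81 + 299\right)\right) = - 291443 \left(479279 - 125020\right) = \left(-291443\right) 354259 = -103246305737$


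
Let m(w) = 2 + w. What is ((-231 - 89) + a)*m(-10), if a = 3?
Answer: 2536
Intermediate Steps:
((-231 - 89) + a)*m(-10) = ((-231 - 89) + 3)*(2 - 10) = (-320 + 3)*(-8) = -317*(-8) = 2536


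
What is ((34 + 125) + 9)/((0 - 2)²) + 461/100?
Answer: 4661/100 ≈ 46.610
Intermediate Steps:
((34 + 125) + 9)/((0 - 2)²) + 461/100 = (159 + 9)/((-2)²) + 461*(1/100) = 168/4 + 461/100 = 168*(¼) + 461/100 = 42 + 461/100 = 4661/100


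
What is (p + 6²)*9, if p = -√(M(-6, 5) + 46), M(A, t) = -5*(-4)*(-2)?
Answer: 324 - 9*√6 ≈ 301.95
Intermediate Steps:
M(A, t) = -40 (M(A, t) = 20*(-2) = -40)
p = -√6 (p = -√(-40 + 46) = -√6 ≈ -2.4495)
(p + 6²)*9 = (-√6 + 6²)*9 = (-√6 + 36)*9 = (36 - √6)*9 = 324 - 9*√6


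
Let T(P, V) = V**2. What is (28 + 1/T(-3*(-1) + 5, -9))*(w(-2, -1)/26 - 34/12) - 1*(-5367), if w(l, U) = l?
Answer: 33393643/6318 ≈ 5285.5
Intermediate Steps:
(28 + 1/T(-3*(-1) + 5, -9))*(w(-2, -1)/26 - 34/12) - 1*(-5367) = (28 + 1/((-9)**2))*(-2/26 - 34/12) - 1*(-5367) = (28 + 1/81)*(-2*1/26 - 34*1/12) + 5367 = (28 + 1/81)*(-1/13 - 17/6) + 5367 = (2269/81)*(-227/78) + 5367 = -515063/6318 + 5367 = 33393643/6318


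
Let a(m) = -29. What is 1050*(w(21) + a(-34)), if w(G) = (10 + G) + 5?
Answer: 7350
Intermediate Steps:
w(G) = 15 + G
1050*(w(21) + a(-34)) = 1050*((15 + 21) - 29) = 1050*(36 - 29) = 1050*7 = 7350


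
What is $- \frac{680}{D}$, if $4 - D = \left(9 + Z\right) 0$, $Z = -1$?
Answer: $-170$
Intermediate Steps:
$D = 4$ ($D = 4 - \left(9 - 1\right) 0 = 4 - 8 \cdot 0 = 4 - 0 = 4 + 0 = 4$)
$- \frac{680}{D} = - \frac{680}{4} = \left(-680\right) \frac{1}{4} = -170$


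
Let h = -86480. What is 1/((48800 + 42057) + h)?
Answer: 1/4377 ≈ 0.00022847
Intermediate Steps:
1/((48800 + 42057) + h) = 1/((48800 + 42057) - 86480) = 1/(90857 - 86480) = 1/4377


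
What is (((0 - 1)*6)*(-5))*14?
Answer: 420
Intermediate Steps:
(((0 - 1)*6)*(-5))*14 = (-1*6*(-5))*14 = -6*(-5)*14 = 30*14 = 420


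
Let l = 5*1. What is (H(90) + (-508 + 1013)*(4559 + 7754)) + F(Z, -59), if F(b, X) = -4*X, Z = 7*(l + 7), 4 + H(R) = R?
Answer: 6218387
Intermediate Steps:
H(R) = -4 + R
l = 5
Z = 84 (Z = 7*(5 + 7) = 7*12 = 84)
(H(90) + (-508 + 1013)*(4559 + 7754)) + F(Z, -59) = ((-4 + 90) + (-508 + 1013)*(4559 + 7754)) - 4*(-59) = (86 + 505*12313) + 236 = (86 + 6218065) + 236 = 6218151 + 236 = 6218387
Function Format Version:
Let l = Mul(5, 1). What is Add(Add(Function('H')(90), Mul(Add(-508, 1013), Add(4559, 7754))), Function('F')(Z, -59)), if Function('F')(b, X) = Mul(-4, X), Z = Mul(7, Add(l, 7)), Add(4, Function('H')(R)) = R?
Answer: 6218387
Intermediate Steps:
Function('H')(R) = Add(-4, R)
l = 5
Z = 84 (Z = Mul(7, Add(5, 7)) = Mul(7, 12) = 84)
Add(Add(Function('H')(90), Mul(Add(-508, 1013), Add(4559, 7754))), Function('F')(Z, -59)) = Add(Add(Add(-4, 90), Mul(Add(-508, 1013), Add(4559, 7754))), Mul(-4, -59)) = Add(Add(86, Mul(505, 12313)), 236) = Add(Add(86, 6218065), 236) = Add(6218151, 236) = 6218387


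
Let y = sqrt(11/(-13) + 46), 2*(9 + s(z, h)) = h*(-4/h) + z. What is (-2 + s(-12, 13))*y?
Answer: -19*sqrt(7631)/13 ≈ -127.67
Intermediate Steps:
s(z, h) = -11 + z/2 (s(z, h) = -9 + (h*(-4/h) + z)/2 = -9 + (-4 + z)/2 = -9 + (-2 + z/2) = -11 + z/2)
y = sqrt(7631)/13 (y = sqrt(11*(-1/13) + 46) = sqrt(-11/13 + 46) = sqrt(587/13) = sqrt(7631)/13 ≈ 6.7197)
(-2 + s(-12, 13))*y = (-2 + (-11 + (1/2)*(-12)))*(sqrt(7631)/13) = (-2 + (-11 - 6))*(sqrt(7631)/13) = (-2 - 17)*(sqrt(7631)/13) = -19*sqrt(7631)/13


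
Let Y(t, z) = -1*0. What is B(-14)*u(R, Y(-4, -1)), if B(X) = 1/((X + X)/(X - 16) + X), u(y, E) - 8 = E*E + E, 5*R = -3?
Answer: -30/49 ≈ -0.61224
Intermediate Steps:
R = -3/5 (R = (1/5)*(-3) = -3/5 ≈ -0.60000)
Y(t, z) = 0
u(y, E) = 8 + E + E**2 (u(y, E) = 8 + (E*E + E) = 8 + (E**2 + E) = 8 + (E + E**2) = 8 + E + E**2)
B(X) = 1/(X + 2*X/(-16 + X)) (B(X) = 1/((2*X)/(-16 + X) + X) = 1/(2*X/(-16 + X) + X) = 1/(X + 2*X/(-16 + X)))
B(-14)*u(R, Y(-4, -1)) = ((-16 - 14)/((-14)*(-14 - 14)))*(8 + 0 + 0**2) = (-1/14*(-30)/(-28))*(8 + 0 + 0) = -1/14*(-1/28)*(-30)*8 = -15/196*8 = -30/49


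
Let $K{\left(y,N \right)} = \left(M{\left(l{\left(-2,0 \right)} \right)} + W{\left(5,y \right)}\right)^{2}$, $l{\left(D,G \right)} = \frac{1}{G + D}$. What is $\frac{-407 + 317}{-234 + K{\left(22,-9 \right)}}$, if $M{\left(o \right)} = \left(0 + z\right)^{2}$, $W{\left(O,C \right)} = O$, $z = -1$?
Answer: $\frac{5}{11} \approx 0.45455$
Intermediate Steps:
$l{\left(D,G \right)} = \frac{1}{D + G}$
$M{\left(o \right)} = 1$ ($M{\left(o \right)} = \left(0 - 1\right)^{2} = \left(-1\right)^{2} = 1$)
$K{\left(y,N \right)} = 36$ ($K{\left(y,N \right)} = \left(1 + 5\right)^{2} = 6^{2} = 36$)
$\frac{-407 + 317}{-234 + K{\left(22,-9 \right)}} = \frac{-407 + 317}{-234 + 36} = - \frac{90}{-198} = \left(-90\right) \left(- \frac{1}{198}\right) = \frac{5}{11}$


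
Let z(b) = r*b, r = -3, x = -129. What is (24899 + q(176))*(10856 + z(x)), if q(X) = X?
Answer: 281918225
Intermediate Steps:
z(b) = -3*b
(24899 + q(176))*(10856 + z(x)) = (24899 + 176)*(10856 - 3*(-129)) = 25075*(10856 + 387) = 25075*11243 = 281918225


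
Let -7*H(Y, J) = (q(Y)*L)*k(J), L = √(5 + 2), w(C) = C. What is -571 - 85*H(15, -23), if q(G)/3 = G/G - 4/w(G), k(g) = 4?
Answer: -571 + 748*√7/7 ≈ -288.28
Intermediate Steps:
L = √7 ≈ 2.6458
q(G) = 3 - 12/G (q(G) = 3*(G/G - 4/G) = 3*(1 - 4/G) = 3 - 12/G)
H(Y, J) = -4*√7*(3 - 12/Y)/7 (H(Y, J) = -(3 - 12/Y)*√7*4/7 = -√7*(3 - 12/Y)*4/7 = -4*√7*(3 - 12/Y)/7)
-571 - 85*H(15, -23) = -571 - 1020*√7*(4 - 1*15)/(7*15) = -571 - 1020*√7*(4 - 15)/(7*15) = -571 - 1020*√7*(-11)/(7*15) = -571 - (-748)*√7/7 = -571 + 748*√7/7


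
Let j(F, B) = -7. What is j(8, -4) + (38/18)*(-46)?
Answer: -937/9 ≈ -104.11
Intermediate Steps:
j(8, -4) + (38/18)*(-46) = -7 + (38/18)*(-46) = -7 + (38*(1/18))*(-46) = -7 + (19/9)*(-46) = -7 - 874/9 = -937/9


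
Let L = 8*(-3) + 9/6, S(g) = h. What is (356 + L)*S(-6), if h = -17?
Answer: -11339/2 ≈ -5669.5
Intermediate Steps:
S(g) = -17
L = -45/2 (L = -24 + 9*(1/6) = -24 + 3/2 = -45/2 ≈ -22.500)
(356 + L)*S(-6) = (356 - 45/2)*(-17) = (667/2)*(-17) = -11339/2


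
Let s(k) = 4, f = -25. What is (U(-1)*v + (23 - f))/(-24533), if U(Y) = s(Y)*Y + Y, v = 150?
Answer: 702/24533 ≈ 0.028615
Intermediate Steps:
U(Y) = 5*Y (U(Y) = 4*Y + Y = 5*Y)
(U(-1)*v + (23 - f))/(-24533) = ((5*(-1))*150 + (23 - 1*(-25)))/(-24533) = (-5*150 + (23 + 25))*(-1/24533) = (-750 + 48)*(-1/24533) = -702*(-1/24533) = 702/24533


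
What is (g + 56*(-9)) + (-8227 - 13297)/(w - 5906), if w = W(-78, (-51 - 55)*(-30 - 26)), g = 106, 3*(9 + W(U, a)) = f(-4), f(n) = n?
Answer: -6999530/17749 ≈ -394.36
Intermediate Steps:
W(U, a) = -31/3 (W(U, a) = -9 + (⅓)*(-4) = -9 - 4/3 = -31/3)
w = -31/3 ≈ -10.333
(g + 56*(-9)) + (-8227 - 13297)/(w - 5906) = (106 + 56*(-9)) + (-8227 - 13297)/(-31/3 - 5906) = (106 - 504) - 21524/(-17749/3) = -398 - 21524*(-3/17749) = -398 + 64572/17749 = -6999530/17749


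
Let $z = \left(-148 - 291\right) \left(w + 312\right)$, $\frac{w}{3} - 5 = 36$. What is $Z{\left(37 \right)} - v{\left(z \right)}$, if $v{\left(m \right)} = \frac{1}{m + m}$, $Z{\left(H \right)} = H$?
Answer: $\frac{14131411}{381930} \approx 37.0$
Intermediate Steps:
$w = 123$ ($w = 15 + 3 \cdot 36 = 15 + 108 = 123$)
$z = -190965$ ($z = \left(-148 - 291\right) \left(123 + 312\right) = \left(-439\right) 435 = -190965$)
$v{\left(m \right)} = \frac{1}{2 m}$
$Z{\left(37 \right)} - v{\left(z \right)} = 37 - \frac{1}{2 \left(-190965\right)} = 37 - \frac{1}{2} \left(- \frac{1}{190965}\right) = 37 - - \frac{1}{381930} = 37 + \frac{1}{381930} = \frac{14131411}{381930}$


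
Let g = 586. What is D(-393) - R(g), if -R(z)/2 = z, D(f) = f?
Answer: 779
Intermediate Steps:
R(z) = -2*z
D(-393) - R(g) = -393 - (-2)*586 = -393 - 1*(-1172) = -393 + 1172 = 779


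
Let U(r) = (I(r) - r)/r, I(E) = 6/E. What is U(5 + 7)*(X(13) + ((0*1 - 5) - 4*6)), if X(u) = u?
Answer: 46/3 ≈ 15.333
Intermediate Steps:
U(r) = (-r + 6/r)/r (U(r) = (6/r - r)/r = (-r + 6/r)/r)
U(5 + 7)*(X(13) + ((0*1 - 5) - 4*6)) = (-1 + 6/(5 + 7)²)*(13 + ((0*1 - 5) - 4*6)) = (-1 + 6/12²)*(13 + ((0 - 5) - 24)) = (-1 + 6*(1/144))*(13 + (-5 - 24)) = (-1 + 1/24)*(13 - 29) = -23/24*(-16) = 46/3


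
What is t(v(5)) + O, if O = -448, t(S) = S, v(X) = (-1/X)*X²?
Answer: -453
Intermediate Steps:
v(X) = -X
t(v(5)) + O = -1*5 - 448 = -5 - 448 = -453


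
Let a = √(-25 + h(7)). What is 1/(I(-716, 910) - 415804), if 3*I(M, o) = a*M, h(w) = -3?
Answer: -935559/389012763028 + 537*I*√7/194506381514 ≈ -2.405e-6 + 7.3045e-9*I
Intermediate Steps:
a = 2*I*√7 (a = √(-25 - 3) = √(-28) = 2*I*√7 ≈ 5.2915*I)
I(M, o) = 2*I*M*√7/3 (I(M, o) = ((2*I*√7)*M)/3 = (2*I*M*√7)/3 = 2*I*M*√7/3)
1/(I(-716, 910) - 415804) = 1/((⅔)*I*(-716)*√7 - 415804) = 1/(-1432*I*√7/3 - 415804) = 1/(-415804 - 1432*I*√7/3)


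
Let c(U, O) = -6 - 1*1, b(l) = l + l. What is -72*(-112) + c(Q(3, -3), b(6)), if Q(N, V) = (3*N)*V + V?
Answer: 8057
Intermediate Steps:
b(l) = 2*l
Q(N, V) = V + 3*N*V (Q(N, V) = 3*N*V + V = V + 3*N*V)
c(U, O) = -7 (c(U, O) = -6 - 1 = -7)
-72*(-112) + c(Q(3, -3), b(6)) = -72*(-112) - 7 = 8064 - 7 = 8057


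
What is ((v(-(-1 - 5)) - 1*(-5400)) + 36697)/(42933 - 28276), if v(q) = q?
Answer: 42103/14657 ≈ 2.8726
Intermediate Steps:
((v(-(-1 - 5)) - 1*(-5400)) + 36697)/(42933 - 28276) = ((-(-1 - 5) - 1*(-5400)) + 36697)/(42933 - 28276) = ((-1*(-6) + 5400) + 36697)/14657 = ((6 + 5400) + 36697)*(1/14657) = (5406 + 36697)*(1/14657) = 42103*(1/14657) = 42103/14657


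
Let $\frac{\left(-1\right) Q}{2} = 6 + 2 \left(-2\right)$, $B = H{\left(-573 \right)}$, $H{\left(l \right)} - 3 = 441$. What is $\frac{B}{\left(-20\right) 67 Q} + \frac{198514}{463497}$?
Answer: $\frac{317456927}{621085980} \approx 0.51113$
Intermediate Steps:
$H{\left(l \right)} = 444$ ($H{\left(l \right)} = 3 + 441 = 444$)
$B = 444$
$Q = -4$ ($Q = - 2 \left(6 + 2 \left(-2\right)\right) = - 2 \left(6 - 4\right) = \left(-2\right) 2 = -4$)
$\frac{B}{\left(-20\right) 67 Q} + \frac{198514}{463497} = \frac{444}{\left(-20\right) 67 \left(-4\right)} + \frac{198514}{463497} = \frac{444}{\left(-1340\right) \left(-4\right)} + 198514 \cdot \frac{1}{463497} = \frac{444}{5360} + \frac{198514}{463497} = 444 \cdot \frac{1}{5360} + \frac{198514}{463497} = \frac{111}{1340} + \frac{198514}{463497} = \frac{317456927}{621085980}$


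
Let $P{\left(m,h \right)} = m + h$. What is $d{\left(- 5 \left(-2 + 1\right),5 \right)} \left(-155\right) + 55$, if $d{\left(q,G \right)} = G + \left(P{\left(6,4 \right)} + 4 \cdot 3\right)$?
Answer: $-4130$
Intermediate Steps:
$P{\left(m,h \right)} = h + m$
$d{\left(q,G \right)} = 22 + G$ ($d{\left(q,G \right)} = G + \left(\left(4 + 6\right) + 4 \cdot 3\right) = G + \left(10 + 12\right) = G + 22 = 22 + G$)
$d{\left(- 5 \left(-2 + 1\right),5 \right)} \left(-155\right) + 55 = \left(22 + 5\right) \left(-155\right) + 55 = 27 \left(-155\right) + 55 = -4185 + 55 = -4130$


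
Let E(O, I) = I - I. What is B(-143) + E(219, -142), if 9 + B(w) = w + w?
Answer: -295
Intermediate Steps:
B(w) = -9 + 2*w (B(w) = -9 + (w + w) = -9 + 2*w)
E(O, I) = 0
B(-143) + E(219, -142) = (-9 + 2*(-143)) + 0 = (-9 - 286) + 0 = -295 + 0 = -295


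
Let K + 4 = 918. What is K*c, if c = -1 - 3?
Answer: -3656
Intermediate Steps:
K = 914 (K = -4 + 918 = 914)
c = -4
K*c = 914*(-4) = -3656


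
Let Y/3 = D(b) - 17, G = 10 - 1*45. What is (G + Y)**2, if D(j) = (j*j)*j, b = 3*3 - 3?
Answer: 315844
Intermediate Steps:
b = 6 (b = 9 - 3 = 6)
D(j) = j**3 (D(j) = j**2*j = j**3)
G = -35 (G = 10 - 45 = -35)
Y = 597 (Y = 3*(6**3 - 17) = 3*(216 - 17) = 3*199 = 597)
(G + Y)**2 = (-35 + 597)**2 = 562**2 = 315844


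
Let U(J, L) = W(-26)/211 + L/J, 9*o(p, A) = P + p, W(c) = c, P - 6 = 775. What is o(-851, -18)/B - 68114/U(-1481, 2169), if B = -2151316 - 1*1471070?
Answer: 346961382247390613/8087855173605 ≈ 42899.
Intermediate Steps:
P = 781 (P = 6 + 775 = 781)
o(p, A) = 781/9 + p/9 (o(p, A) = (781 + p)/9 = 781/9 + p/9)
B = -3622386 (B = -2151316 - 1471070 = -3622386)
U(J, L) = -26/211 + L/J
o(-851, -18)/B - 68114/U(-1481, 2169) = (781/9 + (⅑)*(-851))/(-3622386) - 68114/(-26/211 + 2169/(-1481)) = (781/9 - 851/9)*(-1/3622386) - 68114/(-26/211 + 2169*(-1/1481)) = -70/9*(-1/3622386) - 68114/(-26/211 - 2169/1481) = 35/16300737 - 68114/(-496165/312491) = 35/16300737 - 68114*(-312491/496165) = 35/16300737 + 21285011974/496165 = 346961382247390613/8087855173605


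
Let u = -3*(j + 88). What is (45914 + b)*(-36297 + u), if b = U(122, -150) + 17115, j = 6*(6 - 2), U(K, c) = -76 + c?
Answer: -2300662299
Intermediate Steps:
j = 24 (j = 6*4 = 24)
u = -336 (u = -3*(24 + 88) = -3*112 = -336)
b = 16889 (b = (-76 - 150) + 17115 = -226 + 17115 = 16889)
(45914 + b)*(-36297 + u) = (45914 + 16889)*(-36297 - 336) = 62803*(-36633) = -2300662299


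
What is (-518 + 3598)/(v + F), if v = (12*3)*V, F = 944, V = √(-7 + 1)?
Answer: 12980/4013 - 495*I*√6/4013 ≈ 3.2345 - 0.30214*I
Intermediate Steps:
V = I*√6 (V = √(-6) = I*√6 ≈ 2.4495*I)
v = 36*I*√6 (v = (12*3)*(I*√6) = 36*(I*√6) = 36*I*√6 ≈ 88.182*I)
(-518 + 3598)/(v + F) = (-518 + 3598)/(36*I*√6 + 944) = 3080/(944 + 36*I*√6)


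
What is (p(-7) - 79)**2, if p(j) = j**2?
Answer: 900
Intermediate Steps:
(p(-7) - 79)**2 = ((-7)**2 - 79)**2 = (49 - 79)**2 = (-30)**2 = 900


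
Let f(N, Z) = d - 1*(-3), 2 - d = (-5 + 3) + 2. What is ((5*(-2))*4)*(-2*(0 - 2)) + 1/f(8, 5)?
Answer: -799/5 ≈ -159.80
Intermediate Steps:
d = 2 (d = 2 - ((-5 + 3) + 2) = 2 - (-2 + 2) = 2 - 1*0 = 2 + 0 = 2)
f(N, Z) = 5 (f(N, Z) = 2 - 1*(-3) = 2 + 3 = 5)
((5*(-2))*4)*(-2*(0 - 2)) + 1/f(8, 5) = ((5*(-2))*4)*(-2*(0 - 2)) + 1/5 = (-10*4)*(-2*(-2)) + 1/5 = -40*4 + 1/5 = -160 + 1/5 = -799/5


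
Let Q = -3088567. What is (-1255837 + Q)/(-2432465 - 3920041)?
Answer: 2172202/3176253 ≈ 0.68389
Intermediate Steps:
(-1255837 + Q)/(-2432465 - 3920041) = (-1255837 - 3088567)/(-2432465 - 3920041) = -4344404/(-6352506) = -4344404*(-1/6352506) = 2172202/3176253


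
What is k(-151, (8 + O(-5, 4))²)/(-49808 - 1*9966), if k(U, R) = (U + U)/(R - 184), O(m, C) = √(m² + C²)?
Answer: 11929/127169185 + 2416*√41/127169185 ≈ 0.00021545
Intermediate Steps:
O(m, C) = √(C² + m²)
k(U, R) = 2*U/(-184 + R) (k(U, R) = (2*U)/(-184 + R) = 2*U/(-184 + R))
k(-151, (8 + O(-5, 4))²)/(-49808 - 1*9966) = (2*(-151)/(-184 + (8 + √(4² + (-5)²))²))/(-49808 - 1*9966) = (2*(-151)/(-184 + (8 + √(16 + 25))²))/(-49808 - 9966) = (2*(-151)/(-184 + (8 + √41)²))/(-59774) = -302/(-184 + (8 + √41)²)*(-1/59774) = 151/(29887*(-184 + (8 + √41)²))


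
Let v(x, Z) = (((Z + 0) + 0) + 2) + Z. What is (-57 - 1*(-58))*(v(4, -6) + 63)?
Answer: 53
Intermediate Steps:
v(x, Z) = 2 + 2*Z (v(x, Z) = ((Z + 0) + 2) + Z = (Z + 2) + Z = (2 + Z) + Z = 2 + 2*Z)
(-57 - 1*(-58))*(v(4, -6) + 63) = (-57 - 1*(-58))*((2 + 2*(-6)) + 63) = (-57 + 58)*((2 - 12) + 63) = 1*(-10 + 63) = 1*53 = 53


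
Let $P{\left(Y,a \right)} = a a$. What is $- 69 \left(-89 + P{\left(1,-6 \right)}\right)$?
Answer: $3657$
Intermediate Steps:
$P{\left(Y,a \right)} = a^{2}$
$- 69 \left(-89 + P{\left(1,-6 \right)}\right) = - 69 \left(-89 + \left(-6\right)^{2}\right) = - 69 \left(-89 + 36\right) = \left(-69\right) \left(-53\right) = 3657$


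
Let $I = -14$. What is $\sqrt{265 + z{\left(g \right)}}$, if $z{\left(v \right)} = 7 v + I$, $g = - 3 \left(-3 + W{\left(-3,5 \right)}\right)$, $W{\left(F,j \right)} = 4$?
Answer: $\sqrt{230} \approx 15.166$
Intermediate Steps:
$g = -3$ ($g = - 3 \left(-3 + 4\right) = \left(-3\right) 1 = -3$)
$z{\left(v \right)} = -14 + 7 v$ ($z{\left(v \right)} = 7 v - 14 = -14 + 7 v$)
$\sqrt{265 + z{\left(g \right)}} = \sqrt{265 + \left(-14 + 7 \left(-3\right)\right)} = \sqrt{265 - 35} = \sqrt{230}$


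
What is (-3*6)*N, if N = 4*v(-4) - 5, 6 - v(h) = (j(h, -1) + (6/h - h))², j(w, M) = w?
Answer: -180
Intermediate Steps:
v(h) = 6 - 36/h² (v(h) = 6 - (h + (6/h - h))² = 6 - (h + (-h + 6/h))² = 6 - (6/h)² = 6 - 36/h²)
N = 10 (N = 4*(6 - 36/(-4)²) - 5 = 4*(6 - 36*1/16) - 5 = 4*(6 - 9/4) - 5 = 4*(15/4) - 5 = 15 - 5 = 10)
(-3*6)*N = -3*6*10 = -18*10 = -180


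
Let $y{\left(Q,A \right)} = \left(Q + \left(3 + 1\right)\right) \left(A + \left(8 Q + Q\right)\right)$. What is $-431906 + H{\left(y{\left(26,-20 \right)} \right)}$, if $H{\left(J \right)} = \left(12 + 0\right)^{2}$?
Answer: $-431762$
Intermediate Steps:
$y{\left(Q,A \right)} = \left(4 + Q\right) \left(A + 9 Q\right)$ ($y{\left(Q,A \right)} = \left(Q + 4\right) \left(A + 9 Q\right) = \left(4 + Q\right) \left(A + 9 Q\right)$)
$H{\left(J \right)} = 144$ ($H{\left(J \right)} = 12^{2} = 144$)
$-431906 + H{\left(y{\left(26,-20 \right)} \right)} = -431906 + 144 = -431762$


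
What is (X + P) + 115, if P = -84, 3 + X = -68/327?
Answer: 9088/327 ≈ 27.792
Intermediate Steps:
X = -1049/327 (X = -3 - 68/327 = -1049/327 ≈ -3.2080)
(X + P) + 115 = (-1049/327 - 84) + 115 = -28517/327 + 115 = 9088/327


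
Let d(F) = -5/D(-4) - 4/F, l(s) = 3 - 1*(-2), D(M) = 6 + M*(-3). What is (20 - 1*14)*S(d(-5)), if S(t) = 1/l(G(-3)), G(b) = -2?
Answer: 6/5 ≈ 1.2000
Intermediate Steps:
D(M) = 6 - 3*M
l(s) = 5 (l(s) = 3 + 2 = 5)
d(F) = -5/18 - 4/F (d(F) = -5/(6 - 3*(-4)) - 4/F = -5/(6 + 12) - 4/F = -5/18 - 4/F)
S(t) = ⅕ (S(t) = 1/5 = ⅕)
(20 - 1*14)*S(d(-5)) = (20 - 1*14)*(⅕) = (20 - 14)*(⅕) = 6*(⅕) = 6/5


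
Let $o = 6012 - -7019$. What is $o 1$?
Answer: $13031$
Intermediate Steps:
$o = 13031$ ($o = 6012 + 7019 = 13031$)
$o 1 = 13031 \cdot 1 = 13031$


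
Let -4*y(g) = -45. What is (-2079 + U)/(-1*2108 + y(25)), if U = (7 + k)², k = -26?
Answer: 6872/8387 ≈ 0.81936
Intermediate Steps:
y(g) = 45/4 (y(g) = -¼*(-45) = 45/4)
U = 361 (U = (7 - 26)² = (-19)² = 361)
(-2079 + U)/(-1*2108 + y(25)) = (-2079 + 361)/(-1*2108 + 45/4) = -1718/(-2108 + 45/4) = -1718/(-8387/4) = -1718*(-4/8387) = 6872/8387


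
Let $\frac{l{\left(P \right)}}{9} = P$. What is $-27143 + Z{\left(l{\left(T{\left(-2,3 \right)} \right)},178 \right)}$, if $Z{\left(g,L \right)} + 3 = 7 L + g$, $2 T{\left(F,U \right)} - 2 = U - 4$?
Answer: $- \frac{51791}{2} \approx -25896.0$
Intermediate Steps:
$T{\left(F,U \right)} = -1 + \frac{U}{2}$ ($T{\left(F,U \right)} = 1 + \frac{U - 4}{2} = 1 + \frac{-4 + U}{2} = 1 + \left(-2 + \frac{U}{2}\right) = -1 + \frac{U}{2}$)
$l{\left(P \right)} = 9 P$
$Z{\left(g,L \right)} = -3 + g + 7 L$ ($Z{\left(g,L \right)} = -3 + \left(7 L + g\right) = -3 + \left(g + 7 L\right) = -3 + g + 7 L$)
$-27143 + Z{\left(l{\left(T{\left(-2,3 \right)} \right)},178 \right)} = -27143 + \left(-3 + 9 \left(-1 + \frac{1}{2} \cdot 3\right) + 7 \cdot 178\right) = -27143 + \left(-3 + 9 \left(-1 + \frac{3}{2}\right) + 1246\right) = -27143 + \left(-3 + 9 \cdot \frac{1}{2} + 1246\right) = -27143 + \left(-3 + \frac{9}{2} + 1246\right) = -27143 + \frac{2495}{2} = - \frac{51791}{2}$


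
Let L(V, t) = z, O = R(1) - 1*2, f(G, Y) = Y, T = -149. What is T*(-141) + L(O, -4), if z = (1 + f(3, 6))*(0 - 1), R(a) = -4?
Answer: 21002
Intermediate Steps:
O = -6 (O = -4 - 1*2 = -4 - 2 = -6)
z = -7 (z = (1 + 6)*(0 - 1) = 7*(-1) = -7)
L(V, t) = -7
T*(-141) + L(O, -4) = -149*(-141) - 7 = 21009 - 7 = 21002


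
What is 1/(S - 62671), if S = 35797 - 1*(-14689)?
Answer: -1/12185 ≈ -8.2068e-5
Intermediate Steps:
S = 50486 (S = 35797 + 14689 = 50486)
1/(S - 62671) = 1/(50486 - 62671) = 1/(-12185) = -1/12185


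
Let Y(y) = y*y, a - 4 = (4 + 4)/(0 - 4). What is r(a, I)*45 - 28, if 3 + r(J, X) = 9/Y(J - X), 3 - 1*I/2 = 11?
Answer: -647/4 ≈ -161.75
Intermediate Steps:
I = -16 (I = 6 - 2*11 = 6 - 22 = -16)
a = 2 (a = 4 + (4 + 4)/(0 - 4) = 4 + 8/(-4) = 4 + 8*(-1/4) = 4 - 2 = 2)
Y(y) = y**2
r(J, X) = -3 + 9/(J - X)**2 (r(J, X) = -3 + 9/((J - X)**2) = -3 + 9/(J - X)**2)
r(a, I)*45 - 28 = (-3 + 9/(2 - 1*(-16))**2)*45 - 28 = (-3 + 9/(2 + 16)**2)*45 - 28 = (-3 + 9/18**2)*45 - 28 = (-3 + 9*(1/324))*45 - 28 = (-3 + 1/36)*45 - 28 = -107/36*45 - 28 = -535/4 - 28 = -647/4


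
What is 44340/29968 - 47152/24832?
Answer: -1218751/2906896 ≈ -0.41926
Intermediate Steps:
44340/29968 - 47152/24832 = 44340*(1/29968) - 47152*1/24832 = 11085/7492 - 2947/1552 = -1218751/2906896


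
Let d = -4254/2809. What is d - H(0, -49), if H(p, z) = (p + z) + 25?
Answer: 63162/2809 ≈ 22.486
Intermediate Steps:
H(p, z) = 25 + p + z
d = -4254/2809 (d = -4254*1/2809 = -4254/2809 ≈ -1.5144)
d - H(0, -49) = -4254/2809 - (25 + 0 - 49) = -4254/2809 - 1*(-24) = -4254/2809 + 24 = 63162/2809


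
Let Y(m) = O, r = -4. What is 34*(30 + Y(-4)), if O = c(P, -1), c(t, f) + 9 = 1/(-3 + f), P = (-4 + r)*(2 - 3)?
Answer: 1411/2 ≈ 705.50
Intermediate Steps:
P = 8 (P = (-4 - 4)*(2 - 3) = -8*(-1) = 8)
c(t, f) = -9 + 1/(-3 + f)
O = -37/4 (O = (28 - 9*(-1))/(-3 - 1) = (28 + 9)/(-4) = -¼*37 = -37/4 ≈ -9.2500)
Y(m) = -37/4
34*(30 + Y(-4)) = 34*(30 - 37/4) = 34*(83/4) = 1411/2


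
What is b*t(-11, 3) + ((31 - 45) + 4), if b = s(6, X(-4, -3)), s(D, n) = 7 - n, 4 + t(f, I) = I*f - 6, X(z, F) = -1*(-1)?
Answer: -268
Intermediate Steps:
X(z, F) = 1
t(f, I) = -10 + I*f (t(f, I) = -4 + (I*f - 6) = -4 + (-6 + I*f) = -10 + I*f)
b = 6 (b = 7 - 1*1 = 7 - 1 = 6)
b*t(-11, 3) + ((31 - 45) + 4) = 6*(-10 + 3*(-11)) + ((31 - 45) + 4) = 6*(-10 - 33) + (-14 + 4) = 6*(-43) - 10 = -258 - 10 = -268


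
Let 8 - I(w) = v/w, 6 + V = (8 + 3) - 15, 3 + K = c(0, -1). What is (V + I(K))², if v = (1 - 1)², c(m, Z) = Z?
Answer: 4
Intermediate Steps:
v = 0 (v = 0² = 0)
K = -4 (K = -3 - 1 = -4)
V = -10 (V = -6 + ((8 + 3) - 15) = -6 + (11 - 15) = -6 - 4 = -10)
I(w) = 8 (I(w) = 8 - 0/w = 8 - 1*0 = 8 + 0 = 8)
(V + I(K))² = (-10 + 8)² = (-2)² = 4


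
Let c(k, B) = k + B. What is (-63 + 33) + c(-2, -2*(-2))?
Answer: -28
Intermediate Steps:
c(k, B) = B + k
(-63 + 33) + c(-2, -2*(-2)) = (-63 + 33) + (-2*(-2) - 2) = -30 + (4 - 2) = -30 + 2 = -28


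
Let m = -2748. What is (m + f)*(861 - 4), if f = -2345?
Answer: -4364701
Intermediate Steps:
(m + f)*(861 - 4) = (-2748 - 2345)*(861 - 4) = -5093*857 = -4364701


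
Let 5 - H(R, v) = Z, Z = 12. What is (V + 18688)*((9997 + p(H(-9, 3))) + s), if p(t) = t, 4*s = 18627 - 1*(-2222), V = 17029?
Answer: 2171915053/4 ≈ 5.4298e+8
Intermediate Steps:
H(R, v) = -7 (H(R, v) = 5 - 1*12 = 5 - 12 = -7)
s = 20849/4 (s = (18627 - 1*(-2222))/4 = (18627 + 2222)/4 = (¼)*20849 = 20849/4 ≈ 5212.3)
(V + 18688)*((9997 + p(H(-9, 3))) + s) = (17029 + 18688)*((9997 - 7) + 20849/4) = 35717*(9990 + 20849/4) = 35717*(60809/4) = 2171915053/4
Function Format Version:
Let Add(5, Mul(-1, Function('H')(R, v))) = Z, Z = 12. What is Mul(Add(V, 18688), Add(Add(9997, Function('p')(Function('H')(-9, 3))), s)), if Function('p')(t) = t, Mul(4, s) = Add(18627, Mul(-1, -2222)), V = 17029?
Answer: Rational(2171915053, 4) ≈ 5.4298e+8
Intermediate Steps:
Function('H')(R, v) = -7 (Function('H')(R, v) = Add(5, Mul(-1, 12)) = Add(5, -12) = -7)
s = Rational(20849, 4) (s = Mul(Rational(1, 4), Add(18627, Mul(-1, -2222))) = Mul(Rational(1, 4), Add(18627, 2222)) = Mul(Rational(1, 4), 20849) = Rational(20849, 4) ≈ 5212.3)
Mul(Add(V, 18688), Add(Add(9997, Function('p')(Function('H')(-9, 3))), s)) = Mul(Add(17029, 18688), Add(Add(9997, -7), Rational(20849, 4))) = Mul(35717, Add(9990, Rational(20849, 4))) = Mul(35717, Rational(60809, 4)) = Rational(2171915053, 4)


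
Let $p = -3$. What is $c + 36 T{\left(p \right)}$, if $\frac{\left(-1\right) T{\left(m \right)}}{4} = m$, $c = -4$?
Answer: $428$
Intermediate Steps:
$T{\left(m \right)} = - 4 m$
$c + 36 T{\left(p \right)} = -4 + 36 \left(\left(-4\right) \left(-3\right)\right) = -4 + 36 \cdot 12 = -4 + 432 = 428$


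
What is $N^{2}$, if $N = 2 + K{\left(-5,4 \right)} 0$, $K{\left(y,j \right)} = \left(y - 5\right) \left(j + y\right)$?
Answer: $4$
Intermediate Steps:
$K{\left(y,j \right)} = \left(-5 + y\right) \left(j + y\right)$
$N = 2$ ($N = 2 + \left(\left(-5\right)^{2} - 20 - -25 + 4 \left(-5\right)\right) 0 = 2 + \left(25 - 20 + 25 - 20\right) 0 = 2 + 10 \cdot 0 = 2 + 0 = 2$)
$N^{2} = 2^{2} = 4$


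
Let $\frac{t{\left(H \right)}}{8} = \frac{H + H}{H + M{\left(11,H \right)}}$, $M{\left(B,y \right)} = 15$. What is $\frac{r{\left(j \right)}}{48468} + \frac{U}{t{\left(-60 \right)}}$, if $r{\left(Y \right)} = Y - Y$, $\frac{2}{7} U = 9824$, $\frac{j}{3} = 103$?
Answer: $\frac{6447}{4} \approx 1611.8$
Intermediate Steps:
$j = 309$ ($j = 3 \cdot 103 = 309$)
$U = 34384$ ($U = \frac{7}{2} \cdot 9824 = 34384$)
$t{\left(H \right)} = \frac{16 H}{15 + H}$ ($t{\left(H \right)} = 8 \frac{H + H}{H + 15} = 8 \frac{2 H}{15 + H} = \frac{16 H}{15 + H}$)
$r{\left(Y \right)} = 0$
$\frac{r{\left(j \right)}}{48468} + \frac{U}{t{\left(-60 \right)}} = \frac{0}{48468} + \frac{34384}{16 \left(-60\right) \frac{1}{15 - 60}} = 0 \cdot \frac{1}{48468} + \frac{34384}{16 \left(-60\right) \frac{1}{-45}} = 0 + \frac{34384}{16 \left(-60\right) \left(- \frac{1}{45}\right)} = 0 + \frac{34384}{\frac{64}{3}} = 0 + 34384 \cdot \frac{3}{64} = 0 + \frac{6447}{4} = \frac{6447}{4}$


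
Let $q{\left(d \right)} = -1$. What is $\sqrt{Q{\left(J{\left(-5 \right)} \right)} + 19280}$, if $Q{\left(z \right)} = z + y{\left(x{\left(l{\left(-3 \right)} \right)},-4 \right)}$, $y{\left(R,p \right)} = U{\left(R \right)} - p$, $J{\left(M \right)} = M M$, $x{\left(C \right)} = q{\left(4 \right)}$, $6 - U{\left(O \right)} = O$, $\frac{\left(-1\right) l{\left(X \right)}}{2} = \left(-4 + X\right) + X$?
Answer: $2 \sqrt{4829} \approx 138.98$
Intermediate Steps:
$l{\left(X \right)} = 8 - 4 X$ ($l{\left(X \right)} = - 2 \left(\left(-4 + X\right) + X\right) = - 2 \left(-4 + 2 X\right) = 8 - 4 X$)
$U{\left(O \right)} = 6 - O$
$x{\left(C \right)} = -1$
$J{\left(M \right)} = M^{2}$
$y{\left(R,p \right)} = 6 - R - p$ ($y{\left(R,p \right)} = \left(6 - R\right) - p = 6 - R - p$)
$Q{\left(z \right)} = 11 + z$ ($Q{\left(z \right)} = z - -11 = z + \left(6 + 1 + 4\right) = z + 11 = 11 + z$)
$\sqrt{Q{\left(J{\left(-5 \right)} \right)} + 19280} = \sqrt{\left(11 + \left(-5\right)^{2}\right) + 19280} = \sqrt{\left(11 + 25\right) + 19280} = \sqrt{36 + 19280} = \sqrt{19316} = 2 \sqrt{4829}$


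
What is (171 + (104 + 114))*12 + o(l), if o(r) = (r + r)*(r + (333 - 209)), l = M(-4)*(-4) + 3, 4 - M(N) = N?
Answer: -842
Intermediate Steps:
M(N) = 4 - N
l = -29 (l = (4 - 1*(-4))*(-4) + 3 = (4 + 4)*(-4) + 3 = 8*(-4) + 3 = -32 + 3 = -29)
o(r) = 2*r*(124 + r) (o(r) = (2*r)*(r + 124) = (2*r)*(124 + r) = 2*r*(124 + r))
(171 + (104 + 114))*12 + o(l) = (171 + (104 + 114))*12 + 2*(-29)*(124 - 29) = (171 + 218)*12 + 2*(-29)*95 = 389*12 - 5510 = 4668 - 5510 = -842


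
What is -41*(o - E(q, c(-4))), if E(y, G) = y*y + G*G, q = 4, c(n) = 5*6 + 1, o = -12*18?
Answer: 48913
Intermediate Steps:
o = -216
c(n) = 31 (c(n) = 30 + 1 = 31)
E(y, G) = G² + y² (E(y, G) = y² + G² = G² + y²)
-41*(o - E(q, c(-4))) = -41*(-216 - (31² + 4²)) = -41*(-216 - (961 + 16)) = -41*(-216 - 1*977) = -41*(-216 - 977) = -41*(-1193) = 48913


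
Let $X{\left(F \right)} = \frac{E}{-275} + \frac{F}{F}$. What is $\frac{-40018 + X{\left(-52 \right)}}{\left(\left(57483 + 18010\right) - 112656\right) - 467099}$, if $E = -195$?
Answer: $\frac{1100448}{13867205} \approx 0.079356$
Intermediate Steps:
$X{\left(F \right)} = \frac{94}{55}$ ($X{\left(F \right)} = - \frac{195}{-275} + \frac{F}{F} = \left(-195\right) \left(- \frac{1}{275}\right) + 1 = \frac{39}{55} + 1 = \frac{94}{55}$)
$\frac{-40018 + X{\left(-52 \right)}}{\left(\left(57483 + 18010\right) - 112656\right) - 467099} = \frac{-40018 + \frac{94}{55}}{\left(\left(57483 + 18010\right) - 112656\right) - 467099} = - \frac{2200896}{55 \left(\left(75493 - 112656\right) - 467099\right)} = - \frac{2200896}{55 \left(-37163 - 467099\right)} = - \frac{2200896}{55 \left(-504262\right)} = \left(- \frac{2200896}{55}\right) \left(- \frac{1}{504262}\right) = \frac{1100448}{13867205}$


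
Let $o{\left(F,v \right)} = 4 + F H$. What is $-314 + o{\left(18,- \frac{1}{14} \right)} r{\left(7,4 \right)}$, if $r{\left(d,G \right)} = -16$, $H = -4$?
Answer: $774$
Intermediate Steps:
$o{\left(F,v \right)} = 4 - 4 F$ ($o{\left(F,v \right)} = 4 + F \left(-4\right) = 4 - 4 F$)
$-314 + o{\left(18,- \frac{1}{14} \right)} r{\left(7,4 \right)} = -314 + \left(4 - 72\right) \left(-16\right) = -314 - -1088 = -314 + 1088 = 774$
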